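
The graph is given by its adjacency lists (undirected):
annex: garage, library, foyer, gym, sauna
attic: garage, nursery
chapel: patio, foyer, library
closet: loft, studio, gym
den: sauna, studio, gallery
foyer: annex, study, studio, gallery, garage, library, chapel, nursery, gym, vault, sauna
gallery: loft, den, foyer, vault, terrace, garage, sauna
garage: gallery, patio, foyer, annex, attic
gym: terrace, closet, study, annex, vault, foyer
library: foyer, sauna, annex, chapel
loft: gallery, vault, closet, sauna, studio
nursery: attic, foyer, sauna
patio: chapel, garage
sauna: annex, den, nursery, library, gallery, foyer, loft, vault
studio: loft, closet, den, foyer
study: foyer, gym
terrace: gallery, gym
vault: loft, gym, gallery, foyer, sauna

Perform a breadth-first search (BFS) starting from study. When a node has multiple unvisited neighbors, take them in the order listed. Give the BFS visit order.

Visit study; enqueue foyer, gym → queue [foyer, gym]
Visit foyer; enqueue annex, studio, gallery, garage, library, chapel, nursery, vault, sauna → queue [gym, annex, studio, gallery, garage, library, chapel, nursery, vault, sauna]
Visit gym; enqueue terrace, closet → queue [annex, studio, gallery, garage, library, chapel, nursery, vault, sauna, terrace, closet]
Visit annex → queue [studio, gallery, garage, library, chapel, nursery, vault, sauna, terrace, closet]
Visit studio; enqueue loft, den → queue [gallery, garage, library, chapel, nursery, vault, sauna, terrace, closet, loft, den]
Visit gallery → queue [garage, library, chapel, nursery, vault, sauna, terrace, closet, loft, den]
Visit garage; enqueue patio, attic → queue [library, chapel, nursery, vault, sauna, terrace, closet, loft, den, patio, attic]
Visit library → queue [chapel, nursery, vault, sauna, terrace, closet, loft, den, patio, attic]
Visit chapel → queue [nursery, vault, sauna, terrace, closet, loft, den, patio, attic]
Visit nursery → queue [vault, sauna, terrace, closet, loft, den, patio, attic]
Visit vault → queue [sauna, terrace, closet, loft, den, patio, attic]
Visit sauna → queue [terrace, closet, loft, den, patio, attic]
Visit terrace → queue [closet, loft, den, patio, attic]
Visit closet → queue [loft, den, patio, attic]
Visit loft → queue [den, patio, attic]
Visit den → queue [patio, attic]
Visit patio → queue [attic]
Visit attic → queue []

study -> foyer -> gym -> annex -> studio -> gallery -> garage -> library -> chapel -> nursery -> vault -> sauna -> terrace -> closet -> loft -> den -> patio -> attic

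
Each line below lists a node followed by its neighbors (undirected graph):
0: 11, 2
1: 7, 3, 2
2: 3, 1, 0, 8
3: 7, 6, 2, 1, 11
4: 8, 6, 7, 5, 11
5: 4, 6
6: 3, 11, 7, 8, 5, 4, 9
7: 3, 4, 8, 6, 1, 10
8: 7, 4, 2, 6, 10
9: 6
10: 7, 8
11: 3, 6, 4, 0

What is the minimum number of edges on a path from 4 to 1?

Level 0: 4
Level 1: 5, 6, 7, 8, 11
Level 2: 0, 1, 2, 3, 9, 10
1 first appears at level 2.

2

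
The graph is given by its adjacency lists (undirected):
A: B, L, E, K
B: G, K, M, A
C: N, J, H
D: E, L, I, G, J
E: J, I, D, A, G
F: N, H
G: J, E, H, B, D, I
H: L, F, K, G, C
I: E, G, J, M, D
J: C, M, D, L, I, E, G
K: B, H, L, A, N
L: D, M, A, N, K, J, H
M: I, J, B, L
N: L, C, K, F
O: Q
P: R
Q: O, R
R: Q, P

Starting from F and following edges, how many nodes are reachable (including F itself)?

BFS from F visits: F, H, N, C, G, K, L, J, B, D, E, I, A, M
Reachable nodes: 14 of 18 total.

14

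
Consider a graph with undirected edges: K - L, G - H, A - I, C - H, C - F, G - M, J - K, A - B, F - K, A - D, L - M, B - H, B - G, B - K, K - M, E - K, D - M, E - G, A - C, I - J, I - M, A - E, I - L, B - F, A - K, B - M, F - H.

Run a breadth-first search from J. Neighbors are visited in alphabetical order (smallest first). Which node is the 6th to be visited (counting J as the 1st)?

Visit J; enqueue I, K → queue [I, K]
Visit I; enqueue A, L, M → queue [K, A, L, M]
Visit K; enqueue B, E, F → queue [A, L, M, B, E, F]
Visit A; enqueue C, D → queue [L, M, B, E, F, C, D]
Visit L → queue [M, B, E, F, C, D]
Visit M; enqueue G → queue [B, E, F, C, D, G]
Visit B; enqueue H → queue [E, F, C, D, G, H]
Visit E → queue [F, C, D, G, H]
Visit F → queue [C, D, G, H]
Visit C → queue [D, G, H]
Visit D → queue [G, H]
Visit G → queue [H]
Visit H → queue []

Visit order: J, I, K, A, L, M, B, E, F, C, D, G, H

M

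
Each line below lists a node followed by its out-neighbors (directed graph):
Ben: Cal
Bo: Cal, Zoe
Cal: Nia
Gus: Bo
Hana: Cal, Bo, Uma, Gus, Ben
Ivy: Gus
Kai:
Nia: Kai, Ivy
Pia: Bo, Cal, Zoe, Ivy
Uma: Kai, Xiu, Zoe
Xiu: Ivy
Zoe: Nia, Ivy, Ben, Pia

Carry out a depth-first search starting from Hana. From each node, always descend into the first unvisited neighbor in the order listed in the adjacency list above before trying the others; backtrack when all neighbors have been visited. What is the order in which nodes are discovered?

Visit Hana
Hana → Cal
Cal → Nia
Nia → Kai
Nia → Ivy
Ivy → Gus
Gus → Bo
Bo → Zoe
Zoe → Ben
Zoe → Pia
Hana → Uma
Uma → Xiu

Hana, Cal, Nia, Kai, Ivy, Gus, Bo, Zoe, Ben, Pia, Uma, Xiu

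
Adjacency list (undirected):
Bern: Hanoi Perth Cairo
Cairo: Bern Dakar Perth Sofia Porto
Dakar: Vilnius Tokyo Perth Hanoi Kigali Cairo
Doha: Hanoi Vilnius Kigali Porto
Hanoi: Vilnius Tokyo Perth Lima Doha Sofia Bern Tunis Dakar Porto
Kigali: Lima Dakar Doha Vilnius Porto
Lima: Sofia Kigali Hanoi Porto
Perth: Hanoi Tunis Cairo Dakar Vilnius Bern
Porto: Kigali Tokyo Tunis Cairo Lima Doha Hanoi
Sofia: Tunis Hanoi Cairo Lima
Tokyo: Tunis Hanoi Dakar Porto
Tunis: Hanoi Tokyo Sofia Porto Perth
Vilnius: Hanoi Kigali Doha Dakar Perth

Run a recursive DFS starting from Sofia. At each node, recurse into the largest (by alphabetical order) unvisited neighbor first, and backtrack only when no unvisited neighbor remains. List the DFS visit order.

Visit Sofia
Sofia → Tunis
Tunis → Tokyo
Tokyo → Porto
Porto → Lima
Lima → Kigali
Kigali → Vilnius
Vilnius → Perth
Perth → Hanoi
Hanoi → Doha
Hanoi → Dakar
Dakar → Cairo
Cairo → Bern

Sofia → Tunis → Tokyo → Porto → Lima → Kigali → Vilnius → Perth → Hanoi → Doha → Dakar → Cairo → Bern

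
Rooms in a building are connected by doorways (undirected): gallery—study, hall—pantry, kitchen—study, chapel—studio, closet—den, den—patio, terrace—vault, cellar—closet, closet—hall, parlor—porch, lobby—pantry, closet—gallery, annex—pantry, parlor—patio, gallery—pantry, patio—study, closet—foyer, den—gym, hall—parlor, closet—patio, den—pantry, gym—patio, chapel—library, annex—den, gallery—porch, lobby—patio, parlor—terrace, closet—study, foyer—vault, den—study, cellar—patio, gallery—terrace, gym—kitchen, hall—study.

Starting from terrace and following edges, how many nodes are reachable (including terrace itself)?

17

BFS from terrace visits: terrace, gallery, parlor, vault, closet, pantry, porch, study, hall, patio, foyer, cellar, den, annex, lobby, kitchen, gym
Reachable nodes: 17 of 20 total.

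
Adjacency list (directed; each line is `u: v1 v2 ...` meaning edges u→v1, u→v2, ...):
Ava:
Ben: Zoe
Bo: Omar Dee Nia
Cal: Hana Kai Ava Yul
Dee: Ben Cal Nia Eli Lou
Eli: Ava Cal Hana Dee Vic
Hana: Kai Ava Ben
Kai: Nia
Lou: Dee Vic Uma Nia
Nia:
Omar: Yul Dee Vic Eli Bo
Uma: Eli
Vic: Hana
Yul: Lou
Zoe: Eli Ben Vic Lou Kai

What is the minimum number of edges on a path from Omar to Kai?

3

Level 0: Omar
Level 1: Bo, Dee, Eli, Vic, Yul
Level 2: Ava, Ben, Cal, Hana, Lou, Nia
Level 3: Kai, Uma, Zoe
Kai first appears at level 3.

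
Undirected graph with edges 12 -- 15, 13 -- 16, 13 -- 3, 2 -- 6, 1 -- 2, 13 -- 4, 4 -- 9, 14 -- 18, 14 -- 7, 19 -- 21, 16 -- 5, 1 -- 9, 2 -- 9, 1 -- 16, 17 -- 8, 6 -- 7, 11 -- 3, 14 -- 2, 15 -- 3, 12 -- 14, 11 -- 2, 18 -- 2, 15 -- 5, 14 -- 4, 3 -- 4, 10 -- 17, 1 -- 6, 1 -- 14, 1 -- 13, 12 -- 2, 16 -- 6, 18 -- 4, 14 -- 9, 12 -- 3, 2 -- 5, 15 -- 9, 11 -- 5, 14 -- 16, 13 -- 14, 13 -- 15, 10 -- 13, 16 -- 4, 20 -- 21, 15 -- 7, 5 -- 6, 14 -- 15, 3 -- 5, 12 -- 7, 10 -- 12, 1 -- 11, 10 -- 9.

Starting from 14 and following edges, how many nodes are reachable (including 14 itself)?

BFS from 14 visits: 14, 18, 16, 15, 13, 12, 9, 7, 4, 2, 1, 6, 5, 3, 10, 11, 17, 8
Reachable nodes: 18 of 21 total.

18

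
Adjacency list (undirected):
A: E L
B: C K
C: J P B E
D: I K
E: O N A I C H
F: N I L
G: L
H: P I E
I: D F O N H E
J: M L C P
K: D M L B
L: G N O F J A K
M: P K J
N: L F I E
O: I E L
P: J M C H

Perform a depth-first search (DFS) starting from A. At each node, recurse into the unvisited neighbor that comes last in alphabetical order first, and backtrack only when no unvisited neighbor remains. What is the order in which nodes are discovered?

Visit A
A → L
L → O
O → I
I → N
N → F
N → E
E → H
H → P
P → M
M → K
K → D
K → B
B → C
C → J
L → G

A L O I N F E H P M K D B C J G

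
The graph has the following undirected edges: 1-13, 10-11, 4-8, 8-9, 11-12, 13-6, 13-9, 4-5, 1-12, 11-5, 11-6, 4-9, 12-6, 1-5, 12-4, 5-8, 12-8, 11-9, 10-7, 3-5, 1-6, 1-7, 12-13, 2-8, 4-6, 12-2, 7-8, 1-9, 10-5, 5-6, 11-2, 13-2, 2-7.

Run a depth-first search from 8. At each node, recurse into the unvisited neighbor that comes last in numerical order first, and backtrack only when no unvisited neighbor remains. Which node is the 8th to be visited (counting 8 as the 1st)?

Visit 8
8 → 12
12 → 13
13 → 9
9 → 11
11 → 10
10 → 7
7 → 2
7 → 1
1 → 6
6 → 5
5 → 4
5 → 3

Visit order: 8, 12, 13, 9, 11, 10, 7, 2, 1, 6, 5, 4, 3

2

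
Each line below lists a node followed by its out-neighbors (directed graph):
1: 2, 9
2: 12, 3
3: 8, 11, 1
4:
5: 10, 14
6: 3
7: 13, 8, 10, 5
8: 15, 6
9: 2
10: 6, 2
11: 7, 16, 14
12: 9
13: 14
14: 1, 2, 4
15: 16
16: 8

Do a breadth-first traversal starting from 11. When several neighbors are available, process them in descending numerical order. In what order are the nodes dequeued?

11 → 16 → 14 → 7 → 8 → 4 → 2 → 1 → 13 → 10 → 5 → 15 → 6 → 12 → 3 → 9

Visit 11; enqueue 16, 14, 7 → queue [16, 14, 7]
Visit 16; enqueue 8 → queue [14, 7, 8]
Visit 14; enqueue 4, 2, 1 → queue [7, 8, 4, 2, 1]
Visit 7; enqueue 13, 10, 5 → queue [8, 4, 2, 1, 13, 10, 5]
Visit 8; enqueue 15, 6 → queue [4, 2, 1, 13, 10, 5, 15, 6]
Visit 4 → queue [2, 1, 13, 10, 5, 15, 6]
Visit 2; enqueue 12, 3 → queue [1, 13, 10, 5, 15, 6, 12, 3]
Visit 1; enqueue 9 → queue [13, 10, 5, 15, 6, 12, 3, 9]
Visit 13 → queue [10, 5, 15, 6, 12, 3, 9]
Visit 10 → queue [5, 15, 6, 12, 3, 9]
Visit 5 → queue [15, 6, 12, 3, 9]
Visit 15 → queue [6, 12, 3, 9]
Visit 6 → queue [12, 3, 9]
Visit 12 → queue [3, 9]
Visit 3 → queue [9]
Visit 9 → queue []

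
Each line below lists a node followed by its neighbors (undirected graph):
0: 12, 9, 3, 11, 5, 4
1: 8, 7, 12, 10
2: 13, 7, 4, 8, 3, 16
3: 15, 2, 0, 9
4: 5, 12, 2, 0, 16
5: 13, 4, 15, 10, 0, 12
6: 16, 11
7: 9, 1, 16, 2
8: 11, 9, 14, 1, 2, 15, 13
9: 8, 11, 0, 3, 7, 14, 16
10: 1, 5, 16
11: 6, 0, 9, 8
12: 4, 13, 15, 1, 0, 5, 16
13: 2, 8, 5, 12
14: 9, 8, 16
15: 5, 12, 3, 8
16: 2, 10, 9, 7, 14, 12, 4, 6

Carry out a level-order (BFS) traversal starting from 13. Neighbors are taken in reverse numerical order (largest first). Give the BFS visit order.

13 12 8 5 2 16 15 4 1 0 14 11 9 10 7 3 6

Visit 13; enqueue 12, 8, 5, 2 → queue [12, 8, 5, 2]
Visit 12; enqueue 16, 15, 4, 1, 0 → queue [8, 5, 2, 16, 15, 4, 1, 0]
Visit 8; enqueue 14, 11, 9 → queue [5, 2, 16, 15, 4, 1, 0, 14, 11, 9]
Visit 5; enqueue 10 → queue [2, 16, 15, 4, 1, 0, 14, 11, 9, 10]
Visit 2; enqueue 7, 3 → queue [16, 15, 4, 1, 0, 14, 11, 9, 10, 7, 3]
Visit 16; enqueue 6 → queue [15, 4, 1, 0, 14, 11, 9, 10, 7, 3, 6]
Visit 15 → queue [4, 1, 0, 14, 11, 9, 10, 7, 3, 6]
Visit 4 → queue [1, 0, 14, 11, 9, 10, 7, 3, 6]
Visit 1 → queue [0, 14, 11, 9, 10, 7, 3, 6]
Visit 0 → queue [14, 11, 9, 10, 7, 3, 6]
Visit 14 → queue [11, 9, 10, 7, 3, 6]
Visit 11 → queue [9, 10, 7, 3, 6]
Visit 9 → queue [10, 7, 3, 6]
Visit 10 → queue [7, 3, 6]
Visit 7 → queue [3, 6]
Visit 3 → queue [6]
Visit 6 → queue []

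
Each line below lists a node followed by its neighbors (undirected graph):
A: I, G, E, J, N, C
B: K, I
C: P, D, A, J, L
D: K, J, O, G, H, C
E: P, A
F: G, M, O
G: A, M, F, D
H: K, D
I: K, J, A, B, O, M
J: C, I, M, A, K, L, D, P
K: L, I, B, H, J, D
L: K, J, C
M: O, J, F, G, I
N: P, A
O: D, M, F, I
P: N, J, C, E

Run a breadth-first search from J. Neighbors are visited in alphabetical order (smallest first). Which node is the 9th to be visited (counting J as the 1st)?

P

Visit J; enqueue A, C, D, I, K, L, M, P → queue [A, C, D, I, K, L, M, P]
Visit A; enqueue E, G, N → queue [C, D, I, K, L, M, P, E, G, N]
Visit C → queue [D, I, K, L, M, P, E, G, N]
Visit D; enqueue H, O → queue [I, K, L, M, P, E, G, N, H, O]
Visit I; enqueue B → queue [K, L, M, P, E, G, N, H, O, B]
Visit K → queue [L, M, P, E, G, N, H, O, B]
Visit L → queue [M, P, E, G, N, H, O, B]
Visit M; enqueue F → queue [P, E, G, N, H, O, B, F]
Visit P → queue [E, G, N, H, O, B, F]
Visit E → queue [G, N, H, O, B, F]
Visit G → queue [N, H, O, B, F]
Visit N → queue [H, O, B, F]
Visit H → queue [O, B, F]
Visit O → queue [B, F]
Visit B → queue [F]
Visit F → queue []

Visit order: J, A, C, D, I, K, L, M, P, E, G, N, H, O, B, F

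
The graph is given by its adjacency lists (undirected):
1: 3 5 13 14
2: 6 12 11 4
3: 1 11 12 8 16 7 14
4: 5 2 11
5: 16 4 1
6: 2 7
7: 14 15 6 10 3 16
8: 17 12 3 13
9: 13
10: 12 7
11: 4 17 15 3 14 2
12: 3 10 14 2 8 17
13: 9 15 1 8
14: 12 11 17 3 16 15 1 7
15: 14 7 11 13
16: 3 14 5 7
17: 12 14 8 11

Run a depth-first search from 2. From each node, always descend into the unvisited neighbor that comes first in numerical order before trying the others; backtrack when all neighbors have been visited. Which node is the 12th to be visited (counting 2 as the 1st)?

9

Visit 2
2 → 4
4 → 5
5 → 1
1 → 3
3 → 7
7 → 6
7 → 10
10 → 12
12 → 8
8 → 13
13 → 9
13 → 15
15 → 11
11 → 14
14 → 16
14 → 17

Visit order: 2, 4, 5, 1, 3, 7, 6, 10, 12, 8, 13, 9, 15, 11, 14, 16, 17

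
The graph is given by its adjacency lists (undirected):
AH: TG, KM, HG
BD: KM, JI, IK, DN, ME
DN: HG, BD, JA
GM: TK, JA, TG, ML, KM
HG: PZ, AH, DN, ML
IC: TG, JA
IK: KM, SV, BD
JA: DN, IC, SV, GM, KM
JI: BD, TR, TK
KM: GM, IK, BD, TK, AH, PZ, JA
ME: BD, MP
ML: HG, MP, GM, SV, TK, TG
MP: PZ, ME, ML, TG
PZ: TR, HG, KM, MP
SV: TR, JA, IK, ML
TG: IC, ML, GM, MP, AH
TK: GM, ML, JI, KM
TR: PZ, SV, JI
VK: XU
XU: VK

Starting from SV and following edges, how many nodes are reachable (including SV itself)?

BFS from SV visits: SV, TR, JA, IK, ML, PZ, JI, DN, IC, GM, KM, BD, HG, MP, TK, TG, AH, ME
Reachable nodes: 18 of 20 total.

18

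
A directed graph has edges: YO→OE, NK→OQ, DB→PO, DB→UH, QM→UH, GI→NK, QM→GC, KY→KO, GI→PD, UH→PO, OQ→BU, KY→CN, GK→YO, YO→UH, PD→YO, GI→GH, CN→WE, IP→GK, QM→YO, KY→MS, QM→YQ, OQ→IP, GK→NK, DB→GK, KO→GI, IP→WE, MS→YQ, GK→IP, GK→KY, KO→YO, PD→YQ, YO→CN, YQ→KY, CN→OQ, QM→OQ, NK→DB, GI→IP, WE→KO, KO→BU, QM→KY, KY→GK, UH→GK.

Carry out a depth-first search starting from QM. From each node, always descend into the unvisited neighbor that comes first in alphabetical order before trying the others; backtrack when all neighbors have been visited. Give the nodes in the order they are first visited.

Visit QM
QM → GC
QM → KY
KY → CN
CN → OQ
OQ → BU
OQ → IP
IP → GK
GK → NK
NK → DB
DB → PO
DB → UH
GK → YO
YO → OE
IP → WE
WE → KO
KO → GI
GI → GH
GI → PD
PD → YQ
KY → MS

QM → GC → KY → CN → OQ → BU → IP → GK → NK → DB → PO → UH → YO → OE → WE → KO → GI → GH → PD → YQ → MS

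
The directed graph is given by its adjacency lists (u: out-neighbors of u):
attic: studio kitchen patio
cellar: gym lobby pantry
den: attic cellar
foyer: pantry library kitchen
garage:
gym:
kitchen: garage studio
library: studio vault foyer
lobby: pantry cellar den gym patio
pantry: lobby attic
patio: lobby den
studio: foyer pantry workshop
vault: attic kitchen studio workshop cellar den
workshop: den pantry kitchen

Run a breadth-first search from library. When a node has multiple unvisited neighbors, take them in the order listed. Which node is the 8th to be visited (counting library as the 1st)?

kitchen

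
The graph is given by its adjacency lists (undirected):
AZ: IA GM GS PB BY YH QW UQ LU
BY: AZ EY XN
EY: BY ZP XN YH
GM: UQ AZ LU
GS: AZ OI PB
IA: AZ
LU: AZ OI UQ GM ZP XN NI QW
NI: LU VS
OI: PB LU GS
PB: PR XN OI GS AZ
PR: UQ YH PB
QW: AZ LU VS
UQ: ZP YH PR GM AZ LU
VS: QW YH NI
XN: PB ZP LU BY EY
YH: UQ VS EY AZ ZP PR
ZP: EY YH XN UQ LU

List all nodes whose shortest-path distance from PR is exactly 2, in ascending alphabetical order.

Level 0: PR
Level 1: PB, UQ, YH
Level 2: AZ, EY, GM, GS, LU, OI, VS, XN, ZP
Level 3: BY, IA, NI, QW

AZ, EY, GM, GS, LU, OI, VS, XN, ZP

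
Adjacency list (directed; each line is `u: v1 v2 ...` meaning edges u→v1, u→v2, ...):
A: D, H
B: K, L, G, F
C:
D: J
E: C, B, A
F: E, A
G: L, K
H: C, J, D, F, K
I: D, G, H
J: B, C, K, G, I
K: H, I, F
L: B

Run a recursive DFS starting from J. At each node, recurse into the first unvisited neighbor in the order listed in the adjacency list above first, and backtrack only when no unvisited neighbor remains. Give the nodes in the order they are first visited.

Visit J
J → B
B → K
K → H
H → C
H → D
H → F
F → E
E → A
K → I
I → G
G → L

J B K H C D F E A I G L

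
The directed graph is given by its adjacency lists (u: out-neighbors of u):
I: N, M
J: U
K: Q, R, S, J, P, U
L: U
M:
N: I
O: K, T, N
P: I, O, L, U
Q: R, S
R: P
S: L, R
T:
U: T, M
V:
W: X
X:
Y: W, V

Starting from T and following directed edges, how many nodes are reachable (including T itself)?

1

BFS from T visits: T
Reachable nodes: 1 of 17 total.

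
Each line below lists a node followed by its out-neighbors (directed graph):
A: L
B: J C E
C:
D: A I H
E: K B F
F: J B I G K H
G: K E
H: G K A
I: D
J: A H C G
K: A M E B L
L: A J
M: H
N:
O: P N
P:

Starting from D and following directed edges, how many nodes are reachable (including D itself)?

13

BFS from D visits: D, A, H, I, L, G, K, J, E, B, M, C, F
Reachable nodes: 13 of 16 total.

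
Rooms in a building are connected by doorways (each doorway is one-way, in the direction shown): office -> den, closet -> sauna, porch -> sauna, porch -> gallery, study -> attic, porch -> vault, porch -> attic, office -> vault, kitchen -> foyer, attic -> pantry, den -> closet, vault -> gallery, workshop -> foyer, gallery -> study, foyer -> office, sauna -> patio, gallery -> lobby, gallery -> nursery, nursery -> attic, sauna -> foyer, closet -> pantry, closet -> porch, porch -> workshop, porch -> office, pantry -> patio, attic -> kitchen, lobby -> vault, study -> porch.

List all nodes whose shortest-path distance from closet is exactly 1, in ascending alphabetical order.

pantry, porch, sauna

Level 0: closet
Level 1: pantry, porch, sauna
Level 2: attic, foyer, gallery, office, patio, vault, workshop
Level 3: den, kitchen, lobby, nursery, study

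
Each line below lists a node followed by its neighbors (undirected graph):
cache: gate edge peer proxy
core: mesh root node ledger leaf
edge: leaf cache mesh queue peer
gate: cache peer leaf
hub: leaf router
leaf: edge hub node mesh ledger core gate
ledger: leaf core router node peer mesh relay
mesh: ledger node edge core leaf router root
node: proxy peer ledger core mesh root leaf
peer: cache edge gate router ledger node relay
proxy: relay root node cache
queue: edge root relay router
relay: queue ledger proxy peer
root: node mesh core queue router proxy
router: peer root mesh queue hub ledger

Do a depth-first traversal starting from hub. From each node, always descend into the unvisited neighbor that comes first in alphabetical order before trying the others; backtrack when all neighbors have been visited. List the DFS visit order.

hub, leaf, core, ledger, mesh, edge, cache, gate, peer, node, proxy, relay, queue, root, router

Visit hub
hub → leaf
leaf → core
core → ledger
ledger → mesh
mesh → edge
edge → cache
cache → gate
gate → peer
peer → node
node → proxy
proxy → relay
relay → queue
queue → root
root → router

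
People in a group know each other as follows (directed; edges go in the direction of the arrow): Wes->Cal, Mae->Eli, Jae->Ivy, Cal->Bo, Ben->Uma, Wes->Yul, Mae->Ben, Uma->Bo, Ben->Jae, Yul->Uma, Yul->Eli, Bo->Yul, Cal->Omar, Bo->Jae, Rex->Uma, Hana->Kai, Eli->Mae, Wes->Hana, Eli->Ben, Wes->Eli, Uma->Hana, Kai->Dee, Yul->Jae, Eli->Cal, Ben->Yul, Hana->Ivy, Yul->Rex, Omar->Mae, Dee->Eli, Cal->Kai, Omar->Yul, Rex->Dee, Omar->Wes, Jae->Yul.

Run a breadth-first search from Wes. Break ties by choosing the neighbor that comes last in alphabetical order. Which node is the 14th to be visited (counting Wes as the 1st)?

Bo

Visit Wes; enqueue Yul, Hana, Eli, Cal → queue [Yul, Hana, Eli, Cal]
Visit Yul; enqueue Uma, Rex, Jae → queue [Hana, Eli, Cal, Uma, Rex, Jae]
Visit Hana; enqueue Kai, Ivy → queue [Eli, Cal, Uma, Rex, Jae, Kai, Ivy]
Visit Eli; enqueue Mae, Ben → queue [Cal, Uma, Rex, Jae, Kai, Ivy, Mae, Ben]
Visit Cal; enqueue Omar, Bo → queue [Uma, Rex, Jae, Kai, Ivy, Mae, Ben, Omar, Bo]
Visit Uma → queue [Rex, Jae, Kai, Ivy, Mae, Ben, Omar, Bo]
Visit Rex; enqueue Dee → queue [Jae, Kai, Ivy, Mae, Ben, Omar, Bo, Dee]
Visit Jae → queue [Kai, Ivy, Mae, Ben, Omar, Bo, Dee]
Visit Kai → queue [Ivy, Mae, Ben, Omar, Bo, Dee]
Visit Ivy → queue [Mae, Ben, Omar, Bo, Dee]
Visit Mae → queue [Ben, Omar, Bo, Dee]
Visit Ben → queue [Omar, Bo, Dee]
Visit Omar → queue [Bo, Dee]
Visit Bo → queue [Dee]
Visit Dee → queue []

Visit order: Wes, Yul, Hana, Eli, Cal, Uma, Rex, Jae, Kai, Ivy, Mae, Ben, Omar, Bo, Dee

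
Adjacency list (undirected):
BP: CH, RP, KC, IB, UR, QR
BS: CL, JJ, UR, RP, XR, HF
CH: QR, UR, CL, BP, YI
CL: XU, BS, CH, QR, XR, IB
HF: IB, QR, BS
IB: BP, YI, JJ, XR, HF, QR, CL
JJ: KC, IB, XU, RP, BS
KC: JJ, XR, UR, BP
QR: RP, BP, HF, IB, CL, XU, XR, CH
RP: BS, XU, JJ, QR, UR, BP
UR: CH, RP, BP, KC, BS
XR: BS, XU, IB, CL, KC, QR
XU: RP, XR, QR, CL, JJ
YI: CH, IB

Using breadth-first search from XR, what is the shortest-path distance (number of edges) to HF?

Level 0: XR
Level 1: BS, CL, IB, KC, QR, XU
Level 2: BP, CH, HF, JJ, RP, UR, YI
HF first appears at level 2.

2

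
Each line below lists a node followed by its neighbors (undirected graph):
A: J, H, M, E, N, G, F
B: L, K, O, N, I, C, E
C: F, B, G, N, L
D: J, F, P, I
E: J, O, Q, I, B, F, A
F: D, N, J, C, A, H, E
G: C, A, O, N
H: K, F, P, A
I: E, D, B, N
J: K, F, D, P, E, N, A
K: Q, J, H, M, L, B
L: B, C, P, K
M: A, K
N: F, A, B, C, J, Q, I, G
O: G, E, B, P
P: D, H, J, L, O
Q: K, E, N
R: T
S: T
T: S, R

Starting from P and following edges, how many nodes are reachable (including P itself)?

BFS from P visits: P, D, H, J, L, O, F, I, A, K, E, N, B, C, G, M, Q
Reachable nodes: 17 of 20 total.

17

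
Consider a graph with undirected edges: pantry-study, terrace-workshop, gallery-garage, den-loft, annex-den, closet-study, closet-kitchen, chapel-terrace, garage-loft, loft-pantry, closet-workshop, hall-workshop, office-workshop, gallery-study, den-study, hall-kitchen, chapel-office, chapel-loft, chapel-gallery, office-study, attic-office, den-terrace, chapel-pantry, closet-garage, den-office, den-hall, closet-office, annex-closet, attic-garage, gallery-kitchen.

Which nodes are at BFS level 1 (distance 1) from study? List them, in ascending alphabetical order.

closet, den, gallery, office, pantry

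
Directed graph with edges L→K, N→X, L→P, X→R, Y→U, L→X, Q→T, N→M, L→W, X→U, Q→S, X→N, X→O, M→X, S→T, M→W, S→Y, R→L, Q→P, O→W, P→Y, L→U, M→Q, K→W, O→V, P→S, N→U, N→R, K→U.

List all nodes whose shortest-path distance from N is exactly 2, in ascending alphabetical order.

L, O, Q, W

Level 0: N
Level 1: M, R, U, X
Level 2: L, O, Q, W
Level 3: K, P, S, T, V
Level 4: Y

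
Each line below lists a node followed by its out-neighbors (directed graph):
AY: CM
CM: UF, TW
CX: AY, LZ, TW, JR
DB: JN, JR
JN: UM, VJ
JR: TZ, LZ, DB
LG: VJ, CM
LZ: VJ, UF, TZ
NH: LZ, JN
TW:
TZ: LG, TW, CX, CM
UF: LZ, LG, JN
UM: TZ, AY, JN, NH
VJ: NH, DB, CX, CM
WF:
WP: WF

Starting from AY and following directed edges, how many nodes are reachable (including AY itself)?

BFS from AY visits: AY, CM, TW, UF, JN, LG, LZ, UM, VJ, TZ, NH, CX, DB, JR
Reachable nodes: 14 of 16 total.

14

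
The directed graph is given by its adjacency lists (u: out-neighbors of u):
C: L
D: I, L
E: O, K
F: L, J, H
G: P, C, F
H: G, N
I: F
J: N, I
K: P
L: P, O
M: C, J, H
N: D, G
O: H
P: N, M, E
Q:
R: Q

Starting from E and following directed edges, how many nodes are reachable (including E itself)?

BFS from E visits: E, O, K, H, P, G, N, M, C, F, D, J, L, I
Reachable nodes: 14 of 16 total.

14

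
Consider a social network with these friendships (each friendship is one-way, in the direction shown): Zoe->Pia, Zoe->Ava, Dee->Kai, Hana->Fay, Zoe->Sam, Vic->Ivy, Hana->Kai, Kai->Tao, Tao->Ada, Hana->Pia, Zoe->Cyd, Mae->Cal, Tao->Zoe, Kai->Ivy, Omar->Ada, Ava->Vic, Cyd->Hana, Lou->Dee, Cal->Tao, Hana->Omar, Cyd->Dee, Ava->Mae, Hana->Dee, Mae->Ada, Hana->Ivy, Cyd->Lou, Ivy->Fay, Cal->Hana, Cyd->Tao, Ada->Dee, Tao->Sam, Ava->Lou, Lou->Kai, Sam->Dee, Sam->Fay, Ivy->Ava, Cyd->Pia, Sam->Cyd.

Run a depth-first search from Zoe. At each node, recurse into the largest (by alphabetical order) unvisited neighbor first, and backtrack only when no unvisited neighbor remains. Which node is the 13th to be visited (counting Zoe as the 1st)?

Visit Zoe
Zoe → Sam
Sam → Fay
Sam → Dee
Dee → Kai
Kai → Tao
Tao → Ada
Kai → Ivy
Ivy → Ava
Ava → Vic
Ava → Mae
Mae → Cal
Cal → Hana
Hana → Pia
Hana → Omar
Ava → Lou
Sam → Cyd

Visit order: Zoe, Sam, Fay, Dee, Kai, Tao, Ada, Ivy, Ava, Vic, Mae, Cal, Hana, Pia, Omar, Lou, Cyd

Hana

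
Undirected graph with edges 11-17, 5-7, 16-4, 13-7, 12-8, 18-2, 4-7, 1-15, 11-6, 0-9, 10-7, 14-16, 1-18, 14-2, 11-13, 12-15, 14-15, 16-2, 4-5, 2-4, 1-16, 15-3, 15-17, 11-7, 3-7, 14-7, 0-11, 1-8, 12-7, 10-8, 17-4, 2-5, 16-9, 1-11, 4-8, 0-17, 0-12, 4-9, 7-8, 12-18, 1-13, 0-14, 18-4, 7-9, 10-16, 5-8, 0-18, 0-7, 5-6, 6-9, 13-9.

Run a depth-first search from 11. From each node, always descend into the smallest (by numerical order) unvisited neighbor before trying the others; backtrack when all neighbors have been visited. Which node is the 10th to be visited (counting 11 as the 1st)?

5

Visit 11
11 → 0
0 → 7
7 → 3
3 → 15
15 → 1
1 → 8
8 → 4
4 → 2
2 → 5
5 → 6
6 → 9
9 → 13
9 → 16
16 → 10
16 → 14
2 → 18
18 → 12
4 → 17

Visit order: 11, 0, 7, 3, 15, 1, 8, 4, 2, 5, 6, 9, 13, 16, 10, 14, 18, 12, 17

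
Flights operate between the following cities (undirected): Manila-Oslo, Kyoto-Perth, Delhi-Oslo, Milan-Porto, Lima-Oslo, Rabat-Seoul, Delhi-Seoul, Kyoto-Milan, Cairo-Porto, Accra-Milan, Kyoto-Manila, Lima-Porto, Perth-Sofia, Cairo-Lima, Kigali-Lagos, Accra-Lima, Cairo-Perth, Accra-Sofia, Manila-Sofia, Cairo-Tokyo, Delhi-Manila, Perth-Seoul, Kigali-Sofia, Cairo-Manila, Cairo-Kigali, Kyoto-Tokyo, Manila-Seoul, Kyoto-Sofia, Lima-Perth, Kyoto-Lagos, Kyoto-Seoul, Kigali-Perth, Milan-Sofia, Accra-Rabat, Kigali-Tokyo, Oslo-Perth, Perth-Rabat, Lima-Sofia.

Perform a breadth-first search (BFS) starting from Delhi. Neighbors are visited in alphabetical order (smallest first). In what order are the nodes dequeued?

Visit Delhi; enqueue Manila, Oslo, Seoul → queue [Manila, Oslo, Seoul]
Visit Manila; enqueue Cairo, Kyoto, Sofia → queue [Oslo, Seoul, Cairo, Kyoto, Sofia]
Visit Oslo; enqueue Lima, Perth → queue [Seoul, Cairo, Kyoto, Sofia, Lima, Perth]
Visit Seoul; enqueue Rabat → queue [Cairo, Kyoto, Sofia, Lima, Perth, Rabat]
Visit Cairo; enqueue Kigali, Porto, Tokyo → queue [Kyoto, Sofia, Lima, Perth, Rabat, Kigali, Porto, Tokyo]
Visit Kyoto; enqueue Lagos, Milan → queue [Sofia, Lima, Perth, Rabat, Kigali, Porto, Tokyo, Lagos, Milan]
Visit Sofia; enqueue Accra → queue [Lima, Perth, Rabat, Kigali, Porto, Tokyo, Lagos, Milan, Accra]
Visit Lima → queue [Perth, Rabat, Kigali, Porto, Tokyo, Lagos, Milan, Accra]
Visit Perth → queue [Rabat, Kigali, Porto, Tokyo, Lagos, Milan, Accra]
Visit Rabat → queue [Kigali, Porto, Tokyo, Lagos, Milan, Accra]
Visit Kigali → queue [Porto, Tokyo, Lagos, Milan, Accra]
Visit Porto → queue [Tokyo, Lagos, Milan, Accra]
Visit Tokyo → queue [Lagos, Milan, Accra]
Visit Lagos → queue [Milan, Accra]
Visit Milan → queue [Accra]
Visit Accra → queue []

Delhi, Manila, Oslo, Seoul, Cairo, Kyoto, Sofia, Lima, Perth, Rabat, Kigali, Porto, Tokyo, Lagos, Milan, Accra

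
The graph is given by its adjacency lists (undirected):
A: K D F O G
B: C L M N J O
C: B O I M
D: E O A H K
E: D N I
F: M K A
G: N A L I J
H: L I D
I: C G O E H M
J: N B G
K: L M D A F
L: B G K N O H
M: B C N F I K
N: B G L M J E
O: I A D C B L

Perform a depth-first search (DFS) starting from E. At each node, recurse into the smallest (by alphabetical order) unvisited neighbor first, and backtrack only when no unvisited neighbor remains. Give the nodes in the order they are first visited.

E D A F K L B C I G J N M H O

Visit E
E → D
D → A
A → F
F → K
K → L
L → B
B → C
C → I
I → G
G → J
J → N
N → M
I → H
I → O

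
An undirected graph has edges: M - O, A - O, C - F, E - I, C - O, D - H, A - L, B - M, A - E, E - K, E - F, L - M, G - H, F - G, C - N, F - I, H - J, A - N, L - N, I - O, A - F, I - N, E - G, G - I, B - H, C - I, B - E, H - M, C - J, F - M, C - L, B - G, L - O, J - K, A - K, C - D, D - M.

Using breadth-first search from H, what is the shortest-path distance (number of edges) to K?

2

Level 0: H
Level 1: B, D, G, J, M
Level 2: C, E, F, I, K, L, O
Level 3: A, N
K first appears at level 2.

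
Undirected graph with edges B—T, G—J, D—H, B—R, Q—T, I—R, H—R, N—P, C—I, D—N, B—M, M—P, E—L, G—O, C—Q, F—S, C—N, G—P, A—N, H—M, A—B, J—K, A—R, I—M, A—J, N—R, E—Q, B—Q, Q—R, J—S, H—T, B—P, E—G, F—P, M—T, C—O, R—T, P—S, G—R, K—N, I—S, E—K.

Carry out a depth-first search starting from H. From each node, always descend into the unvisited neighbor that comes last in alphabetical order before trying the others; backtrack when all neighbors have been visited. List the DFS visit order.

H, T, R, Q, E, L, K, N, P, S, J, G, O, C, I, M, B, A, F, D

Visit H
H → T
T → R
R → Q
Q → E
E → L
E → K
K → N
N → P
P → S
S → J
J → G
G → O
O → C
C → I
I → M
M → B
B → A
S → F
N → D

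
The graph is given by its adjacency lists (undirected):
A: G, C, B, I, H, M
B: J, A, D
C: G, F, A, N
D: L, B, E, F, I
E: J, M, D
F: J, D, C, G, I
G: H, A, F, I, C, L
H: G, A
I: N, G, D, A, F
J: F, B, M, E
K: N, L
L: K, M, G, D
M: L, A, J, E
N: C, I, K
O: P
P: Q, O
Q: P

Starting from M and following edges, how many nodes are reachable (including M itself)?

BFS from M visits: M, L, A, J, E, K, G, D, C, B, I, H, F, N
Reachable nodes: 14 of 17 total.

14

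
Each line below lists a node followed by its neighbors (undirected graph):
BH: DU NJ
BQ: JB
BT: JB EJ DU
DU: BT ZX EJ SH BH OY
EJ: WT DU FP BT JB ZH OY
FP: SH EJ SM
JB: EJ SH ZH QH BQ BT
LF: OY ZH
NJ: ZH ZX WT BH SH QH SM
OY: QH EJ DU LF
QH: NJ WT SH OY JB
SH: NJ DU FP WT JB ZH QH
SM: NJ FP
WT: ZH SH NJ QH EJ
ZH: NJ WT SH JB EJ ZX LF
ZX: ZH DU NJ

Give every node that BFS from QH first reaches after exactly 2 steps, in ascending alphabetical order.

Level 0: QH
Level 1: JB, NJ, OY, SH, WT
Level 2: BH, BQ, BT, DU, EJ, FP, LF, SM, ZH, ZX

BH, BQ, BT, DU, EJ, FP, LF, SM, ZH, ZX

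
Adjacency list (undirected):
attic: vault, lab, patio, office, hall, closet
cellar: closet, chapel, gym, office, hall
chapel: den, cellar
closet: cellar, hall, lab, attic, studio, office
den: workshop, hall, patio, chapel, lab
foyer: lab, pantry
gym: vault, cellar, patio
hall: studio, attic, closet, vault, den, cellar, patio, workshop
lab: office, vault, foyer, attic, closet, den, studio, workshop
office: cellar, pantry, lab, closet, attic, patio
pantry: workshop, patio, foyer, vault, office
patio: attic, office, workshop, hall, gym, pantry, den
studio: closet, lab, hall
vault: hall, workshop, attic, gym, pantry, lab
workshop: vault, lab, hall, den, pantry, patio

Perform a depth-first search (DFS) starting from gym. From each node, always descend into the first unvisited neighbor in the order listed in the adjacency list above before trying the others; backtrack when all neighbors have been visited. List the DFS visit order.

Visit gym
gym → vault
vault → hall
hall → studio
studio → closet
closet → cellar
cellar → chapel
chapel → den
den → workshop
workshop → lab
lab → office
office → pantry
pantry → patio
patio → attic
pantry → foyer

gym -> vault -> hall -> studio -> closet -> cellar -> chapel -> den -> workshop -> lab -> office -> pantry -> patio -> attic -> foyer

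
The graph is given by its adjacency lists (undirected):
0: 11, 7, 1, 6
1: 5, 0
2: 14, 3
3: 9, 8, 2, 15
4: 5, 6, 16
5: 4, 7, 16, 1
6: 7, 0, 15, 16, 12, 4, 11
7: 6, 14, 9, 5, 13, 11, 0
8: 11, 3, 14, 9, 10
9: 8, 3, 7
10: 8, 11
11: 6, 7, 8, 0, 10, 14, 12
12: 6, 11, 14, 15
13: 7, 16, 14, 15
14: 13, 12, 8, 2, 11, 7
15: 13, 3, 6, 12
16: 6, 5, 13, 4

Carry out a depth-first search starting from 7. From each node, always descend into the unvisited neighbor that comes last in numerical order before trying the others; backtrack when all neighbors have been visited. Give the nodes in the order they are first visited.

7 14 13 16 6 15 12 11 10 8 9 3 2 0 1 5 4

Visit 7
7 → 14
14 → 13
13 → 16
16 → 6
6 → 15
15 → 12
12 → 11
11 → 10
10 → 8
8 → 9
9 → 3
3 → 2
11 → 0
0 → 1
1 → 5
5 → 4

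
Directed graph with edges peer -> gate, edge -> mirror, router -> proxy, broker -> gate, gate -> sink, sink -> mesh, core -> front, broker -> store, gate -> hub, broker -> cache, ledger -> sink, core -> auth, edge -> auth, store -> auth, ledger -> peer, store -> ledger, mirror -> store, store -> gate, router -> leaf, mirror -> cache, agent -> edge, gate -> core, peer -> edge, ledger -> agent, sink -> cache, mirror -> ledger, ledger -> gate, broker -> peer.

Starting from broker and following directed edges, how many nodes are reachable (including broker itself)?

BFS from broker visits: broker, store, peer, gate, cache, ledger, auth, edge, sink, hub, core, agent, mirror, mesh, front
Reachable nodes: 15 of 18 total.

15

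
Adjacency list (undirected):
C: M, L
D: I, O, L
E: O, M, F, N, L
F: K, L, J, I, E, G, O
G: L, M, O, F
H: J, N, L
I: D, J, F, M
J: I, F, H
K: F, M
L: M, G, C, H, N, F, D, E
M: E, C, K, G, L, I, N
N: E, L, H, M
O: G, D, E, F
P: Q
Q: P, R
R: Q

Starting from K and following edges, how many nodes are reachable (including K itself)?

13

BFS from K visits: K, M, F, N, L, I, G, E, C, O, J, H, D
Reachable nodes: 13 of 16 total.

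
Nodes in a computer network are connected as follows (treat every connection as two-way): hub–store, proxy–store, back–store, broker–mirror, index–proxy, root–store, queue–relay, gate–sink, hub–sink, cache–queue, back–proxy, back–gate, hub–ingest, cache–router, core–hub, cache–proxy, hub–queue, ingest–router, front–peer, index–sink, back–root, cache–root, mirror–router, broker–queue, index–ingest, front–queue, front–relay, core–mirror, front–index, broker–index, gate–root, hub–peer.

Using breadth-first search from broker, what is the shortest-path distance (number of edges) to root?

3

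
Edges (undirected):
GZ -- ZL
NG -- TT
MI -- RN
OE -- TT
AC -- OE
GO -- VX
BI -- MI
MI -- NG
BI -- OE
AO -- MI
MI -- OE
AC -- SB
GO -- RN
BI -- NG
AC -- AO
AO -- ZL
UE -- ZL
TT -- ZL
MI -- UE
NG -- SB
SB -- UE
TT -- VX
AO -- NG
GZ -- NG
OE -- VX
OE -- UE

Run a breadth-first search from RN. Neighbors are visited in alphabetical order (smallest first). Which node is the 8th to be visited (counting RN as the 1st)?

Visit RN; enqueue GO, MI → queue [GO, MI]
Visit GO; enqueue VX → queue [MI, VX]
Visit MI; enqueue AO, BI, NG, OE, UE → queue [VX, AO, BI, NG, OE, UE]
Visit VX; enqueue TT → queue [AO, BI, NG, OE, UE, TT]
Visit AO; enqueue AC, ZL → queue [BI, NG, OE, UE, TT, AC, ZL]
Visit BI → queue [NG, OE, UE, TT, AC, ZL]
Visit NG; enqueue GZ, SB → queue [OE, UE, TT, AC, ZL, GZ, SB]
Visit OE → queue [UE, TT, AC, ZL, GZ, SB]
Visit UE → queue [TT, AC, ZL, GZ, SB]
Visit TT → queue [AC, ZL, GZ, SB]
Visit AC → queue [ZL, GZ, SB]
Visit ZL → queue [GZ, SB]
Visit GZ → queue [SB]
Visit SB → queue []

Visit order: RN, GO, MI, VX, AO, BI, NG, OE, UE, TT, AC, ZL, GZ, SB

OE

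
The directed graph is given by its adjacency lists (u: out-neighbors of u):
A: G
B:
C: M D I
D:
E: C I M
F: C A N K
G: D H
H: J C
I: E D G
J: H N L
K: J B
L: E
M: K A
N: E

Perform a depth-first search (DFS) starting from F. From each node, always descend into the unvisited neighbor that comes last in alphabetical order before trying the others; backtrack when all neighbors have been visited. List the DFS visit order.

Visit F
F → N
N → E
E → M
M → K
K → J
J → L
J → H
H → C
C → I
I → G
G → D
K → B
M → A

F -> N -> E -> M -> K -> J -> L -> H -> C -> I -> G -> D -> B -> A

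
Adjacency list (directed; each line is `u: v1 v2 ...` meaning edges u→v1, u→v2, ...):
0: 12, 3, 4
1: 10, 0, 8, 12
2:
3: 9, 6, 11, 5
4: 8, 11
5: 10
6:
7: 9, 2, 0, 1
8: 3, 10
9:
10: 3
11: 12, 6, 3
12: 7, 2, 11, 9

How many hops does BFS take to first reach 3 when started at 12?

2

Level 0: 12
Level 1: 2, 7, 9, 11
Level 2: 0, 1, 3, 6
Level 3: 4, 5, 8, 10
3 first appears at level 2.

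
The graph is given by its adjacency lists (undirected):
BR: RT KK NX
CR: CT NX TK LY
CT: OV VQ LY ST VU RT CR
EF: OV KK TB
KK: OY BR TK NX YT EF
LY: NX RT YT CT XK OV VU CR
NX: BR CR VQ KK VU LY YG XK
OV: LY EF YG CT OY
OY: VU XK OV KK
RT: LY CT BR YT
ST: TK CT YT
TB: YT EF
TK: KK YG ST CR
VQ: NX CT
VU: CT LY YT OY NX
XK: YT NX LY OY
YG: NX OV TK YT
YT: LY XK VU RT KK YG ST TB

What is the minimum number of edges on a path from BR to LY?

Level 0: BR
Level 1: KK, NX, RT
Level 2: CR, CT, EF, LY, OY, TK, VQ, VU, XK, YG, YT
Level 3: OV, ST, TB
LY first appears at level 2.

2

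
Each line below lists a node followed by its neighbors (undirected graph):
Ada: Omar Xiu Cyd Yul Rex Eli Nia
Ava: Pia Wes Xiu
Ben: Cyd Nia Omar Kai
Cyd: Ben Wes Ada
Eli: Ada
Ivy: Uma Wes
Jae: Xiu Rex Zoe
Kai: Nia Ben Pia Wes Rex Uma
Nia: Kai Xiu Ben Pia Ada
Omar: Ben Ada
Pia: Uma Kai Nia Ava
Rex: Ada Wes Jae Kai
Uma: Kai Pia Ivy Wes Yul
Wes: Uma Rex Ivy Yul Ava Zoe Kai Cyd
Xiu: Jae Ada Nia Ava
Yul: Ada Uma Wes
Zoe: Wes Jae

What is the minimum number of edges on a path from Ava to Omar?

Level 0: Ava
Level 1: Pia, Wes, Xiu
Level 2: Ada, Cyd, Ivy, Jae, Kai, Nia, Rex, Uma, Yul, Zoe
Level 3: Ben, Eli, Omar
Omar first appears at level 3.

3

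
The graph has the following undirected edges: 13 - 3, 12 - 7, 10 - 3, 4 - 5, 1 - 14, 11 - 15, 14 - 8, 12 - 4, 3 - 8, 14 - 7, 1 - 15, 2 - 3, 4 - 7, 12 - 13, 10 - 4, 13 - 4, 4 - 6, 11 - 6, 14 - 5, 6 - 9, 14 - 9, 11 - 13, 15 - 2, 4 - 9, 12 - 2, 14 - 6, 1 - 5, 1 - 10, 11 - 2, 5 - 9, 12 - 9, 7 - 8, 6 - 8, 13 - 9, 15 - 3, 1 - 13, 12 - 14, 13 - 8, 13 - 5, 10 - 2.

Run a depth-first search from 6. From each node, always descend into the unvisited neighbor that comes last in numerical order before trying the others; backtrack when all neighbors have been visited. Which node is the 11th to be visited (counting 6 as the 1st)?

Visit 6
6 → 14
14 → 12
12 → 13
13 → 11
11 → 15
15 → 3
3 → 10
10 → 4
4 → 9
9 → 5
5 → 1
4 → 7
7 → 8
10 → 2

Visit order: 6, 14, 12, 13, 11, 15, 3, 10, 4, 9, 5, 1, 7, 8, 2

5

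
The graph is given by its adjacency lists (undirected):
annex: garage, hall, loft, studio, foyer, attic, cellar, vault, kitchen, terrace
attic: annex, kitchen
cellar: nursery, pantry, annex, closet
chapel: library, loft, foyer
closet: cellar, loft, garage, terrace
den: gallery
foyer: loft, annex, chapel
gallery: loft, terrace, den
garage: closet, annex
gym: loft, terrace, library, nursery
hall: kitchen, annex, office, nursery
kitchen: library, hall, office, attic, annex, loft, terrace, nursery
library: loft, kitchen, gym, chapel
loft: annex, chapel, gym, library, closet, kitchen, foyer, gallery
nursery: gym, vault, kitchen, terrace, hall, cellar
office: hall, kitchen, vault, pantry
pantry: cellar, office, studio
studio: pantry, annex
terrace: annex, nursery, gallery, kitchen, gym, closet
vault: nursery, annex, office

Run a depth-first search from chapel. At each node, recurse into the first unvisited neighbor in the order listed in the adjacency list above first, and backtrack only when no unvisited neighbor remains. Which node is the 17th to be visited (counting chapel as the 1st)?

pantry

Visit chapel
chapel → library
library → loft
loft → annex
annex → garage
garage → closet
closet → cellar
cellar → nursery
nursery → gym
gym → terrace
terrace → gallery
gallery → den
terrace → kitchen
kitchen → hall
hall → office
office → vault
office → pantry
pantry → studio
kitchen → attic
annex → foyer

Visit order: chapel, library, loft, annex, garage, closet, cellar, nursery, gym, terrace, gallery, den, kitchen, hall, office, vault, pantry, studio, attic, foyer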